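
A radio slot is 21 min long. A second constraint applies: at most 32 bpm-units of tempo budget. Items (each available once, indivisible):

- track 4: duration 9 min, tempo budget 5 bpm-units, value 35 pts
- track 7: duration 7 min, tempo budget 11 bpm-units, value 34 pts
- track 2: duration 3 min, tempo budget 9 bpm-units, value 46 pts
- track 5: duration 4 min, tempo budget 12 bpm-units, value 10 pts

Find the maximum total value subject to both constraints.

Feasible sets respecting both limits:
- track 4+track 7+track 2: duration 19, tempo budget 25, value 115
- track 4+track 2+track 5: duration 16, tempo budget 26, value 91
- track 7+track 2+track 5: duration 14, tempo budget 32, value 90
- track 4+track 2: duration 12, tempo budget 14, value 81
Best: 115 pts.

115 pts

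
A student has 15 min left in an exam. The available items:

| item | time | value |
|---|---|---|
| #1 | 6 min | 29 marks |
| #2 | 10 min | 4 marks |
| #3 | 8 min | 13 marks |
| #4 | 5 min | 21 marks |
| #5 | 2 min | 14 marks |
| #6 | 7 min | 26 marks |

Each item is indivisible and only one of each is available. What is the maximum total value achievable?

69 marks

Check high-value combinations within 15 min:
- #1+#5+#6: time 6+2+7=15, value 29+14+26=69
- #1+#4+#5: time 6+5+2=13, value 29+21+14=64
- #4+#5+#6: time 5+2+7=14, value 21+14+26=61
- #1+#6: time 6+7=13, value 29+26=55
Best: 69 marks.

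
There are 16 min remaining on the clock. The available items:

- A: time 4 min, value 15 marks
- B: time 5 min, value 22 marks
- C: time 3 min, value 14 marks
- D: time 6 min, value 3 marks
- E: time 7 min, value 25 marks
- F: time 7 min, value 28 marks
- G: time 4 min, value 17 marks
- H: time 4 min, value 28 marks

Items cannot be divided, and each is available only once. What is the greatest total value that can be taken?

81 marks

Check high-value combinations within 16 min:
- B+C+G+H: time 5+3+4+4=16, value 22+14+17+28=81
- A+B+C+H: time 4+5+3+4=16, value 15+22+14+28=79
- B+F+H: time 5+7+4=16, value 22+28+28=78
Best: 81 marks.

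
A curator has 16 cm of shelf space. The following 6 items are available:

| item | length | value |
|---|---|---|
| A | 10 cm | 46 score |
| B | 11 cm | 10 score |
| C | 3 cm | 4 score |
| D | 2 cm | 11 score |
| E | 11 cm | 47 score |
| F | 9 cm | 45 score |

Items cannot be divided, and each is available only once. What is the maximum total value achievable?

Check high-value combinations within 16 cm:
- C+D+E: length 3+2+11=16, value 4+11+47=62
- A+C+D: length 10+3+2=15, value 46+4+11=61
- C+D+F: length 3+2+9=14, value 4+11+45=60
Best: 62 score.

62 score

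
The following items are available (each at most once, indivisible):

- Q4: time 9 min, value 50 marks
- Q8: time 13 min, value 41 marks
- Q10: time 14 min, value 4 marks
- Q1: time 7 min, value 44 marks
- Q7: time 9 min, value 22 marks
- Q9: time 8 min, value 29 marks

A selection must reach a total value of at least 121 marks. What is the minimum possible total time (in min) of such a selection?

24

Subsets with value ≥ 121, sorted by total time:
- Q4+Q1+Q9: time 24, value 123
- Q4+Q8+Q1: time 29, value 135
Minimum time: 24 min.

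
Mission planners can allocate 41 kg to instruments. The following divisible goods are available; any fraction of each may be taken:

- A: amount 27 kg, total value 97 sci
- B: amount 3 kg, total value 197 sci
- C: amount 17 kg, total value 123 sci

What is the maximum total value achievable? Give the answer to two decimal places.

Take in order of value per unit:
- B (197/3 per unit): all 3 → value 197, running total 197.00
- C (123/17 per unit): all 17 → value 123, running total 320.00
- A (97/27 per unit): 21 of 27 → value 21×97/27 = 75.4444, running total 395.44
Total 395.44.

395.44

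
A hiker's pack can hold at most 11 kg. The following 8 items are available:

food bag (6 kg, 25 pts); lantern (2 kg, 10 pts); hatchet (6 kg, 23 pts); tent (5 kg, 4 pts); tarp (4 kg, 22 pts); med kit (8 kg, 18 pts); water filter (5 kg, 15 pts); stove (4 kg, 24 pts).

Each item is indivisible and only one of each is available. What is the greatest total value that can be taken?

This is a 0/1 knapsack; check combinations near the capacity.
- lantern+tarp+stove: weight 2+4+4=10, value 10+22+24=56
- food bag+stove: weight 6+4=10, value 25+24=49
- lantern+water filter+stove: weight 2+5+4=11, value 10+15+24=49
- food bag+tarp: weight 6+4=10, value 25+22=47
Best: 56 pts.

56 pts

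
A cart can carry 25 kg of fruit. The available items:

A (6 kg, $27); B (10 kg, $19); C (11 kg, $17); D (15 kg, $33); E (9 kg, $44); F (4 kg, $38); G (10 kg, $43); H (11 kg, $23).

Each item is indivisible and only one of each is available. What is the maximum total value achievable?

$125

Check high-value combinations within 25 kg:
- E+F+G: weight 9+4+10=23, value 44+38+43=125
- A+E+G: weight 6+9+10=25, value 27+44+43=114
- A+E+F: weight 6+9+4=19, value 27+44+38=109
- A+F+G: weight 6+4+10=20, value 27+38+43=108
Best: $125.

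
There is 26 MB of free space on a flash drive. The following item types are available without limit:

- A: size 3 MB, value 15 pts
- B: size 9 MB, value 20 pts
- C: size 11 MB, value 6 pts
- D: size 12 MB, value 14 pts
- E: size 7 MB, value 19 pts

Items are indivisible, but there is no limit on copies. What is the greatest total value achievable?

120 pts

Best value-per-unit is A at 15/3, and filling with it alone uses size 8×3=24. No mix of the others beats 8×15 = 120.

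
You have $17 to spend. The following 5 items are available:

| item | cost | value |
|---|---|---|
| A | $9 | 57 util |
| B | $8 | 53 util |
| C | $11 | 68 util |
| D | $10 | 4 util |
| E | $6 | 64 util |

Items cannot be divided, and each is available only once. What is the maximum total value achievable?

132 util

Check high-value combinations within $17:
- C+E: cost 11+6=17, value 68+64=132
- A+E: cost 9+6=15, value 57+64=121
- B+E: cost 8+6=14, value 53+64=117
- A+B: cost 9+8=17, value 57+53=110
Best: 132 util.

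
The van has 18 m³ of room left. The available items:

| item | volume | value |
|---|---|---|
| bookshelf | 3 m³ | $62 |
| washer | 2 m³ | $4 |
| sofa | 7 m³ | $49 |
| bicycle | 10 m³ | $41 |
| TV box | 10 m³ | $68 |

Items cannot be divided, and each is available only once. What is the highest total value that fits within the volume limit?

$134

Check high-value combinations within 18 m³:
- bookshelf+washer+TV box: volume 3+2+10=15, value 62+4+68=134
- bookshelf+TV box: volume 3+10=13, value 62+68=130
- sofa+TV box: volume 7+10=17, value 49+68=117
- bookshelf+washer+sofa: volume 3+2+7=12, value 62+4+49=115
Best: $134.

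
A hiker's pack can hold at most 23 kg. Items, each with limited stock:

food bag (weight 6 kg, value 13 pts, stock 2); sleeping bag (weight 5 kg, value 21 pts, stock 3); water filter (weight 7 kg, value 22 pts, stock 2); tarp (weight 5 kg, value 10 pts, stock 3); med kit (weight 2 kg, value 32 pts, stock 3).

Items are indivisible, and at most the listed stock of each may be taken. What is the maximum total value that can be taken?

Best selections within weight 23 and stock limits:
- 2×sleeping bag + 1×water filter + 3×med kit: weight 23, value 160
- 3×sleeping bag + 3×med kit: weight 21, value 159
- 1×food bag + 2×sleeping bag + 3×med kit: weight 22, value 151
- 1×sleeping bag + 1×water filter + 1×tarp + 3×med kit: weight 23, value 149
Best: 160 pts.

160 pts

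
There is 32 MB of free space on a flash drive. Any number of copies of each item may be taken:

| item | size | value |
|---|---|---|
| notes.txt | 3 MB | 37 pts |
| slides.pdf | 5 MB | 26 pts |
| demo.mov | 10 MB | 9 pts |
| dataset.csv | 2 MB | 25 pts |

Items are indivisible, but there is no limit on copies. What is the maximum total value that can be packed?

Best value-per-unit is dataset.csv at 25/2, and filling with it alone uses size 16×2=32. No mix of the others beats 16×25 = 400.

400 pts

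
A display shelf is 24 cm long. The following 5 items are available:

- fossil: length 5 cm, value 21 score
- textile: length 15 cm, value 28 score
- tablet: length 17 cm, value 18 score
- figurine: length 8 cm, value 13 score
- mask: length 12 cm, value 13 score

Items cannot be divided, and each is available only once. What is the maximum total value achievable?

49 score

Check high-value combinations within 24 cm:
- fossil+textile: length 5+15=20, value 21+28=49
- textile+figurine: length 15+8=23, value 28+13=41
- fossil+tablet: length 5+17=22, value 21+18=39
Best: 49 score.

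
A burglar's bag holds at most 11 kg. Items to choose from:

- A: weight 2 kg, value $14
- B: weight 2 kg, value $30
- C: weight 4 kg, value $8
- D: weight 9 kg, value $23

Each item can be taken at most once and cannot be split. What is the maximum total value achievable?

$53

Check high-value combinations within 11 kg:
- B+D: weight 2+9=11, value 30+23=53
- A+B+C: weight 2+2+4=8, value 14+30+8=52
- A+B: weight 2+2=4, value 14+30=44
- B+C: weight 2+4=6, value 30+8=38
- A+D: weight 2+9=11, value 14+23=37
Best: $53.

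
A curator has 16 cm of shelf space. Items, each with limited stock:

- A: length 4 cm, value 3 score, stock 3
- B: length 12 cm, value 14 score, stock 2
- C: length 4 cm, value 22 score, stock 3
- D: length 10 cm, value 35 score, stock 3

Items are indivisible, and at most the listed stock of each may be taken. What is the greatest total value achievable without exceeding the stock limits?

Best selections within length 16 and stock limits:
- 1×A + 3×C: length 16, value 69
- 3×C: length 12, value 66
- 1×C + 1×D: length 14, value 57
- 2×A + 2×C: length 16, value 50
Best: 69 score.

69 score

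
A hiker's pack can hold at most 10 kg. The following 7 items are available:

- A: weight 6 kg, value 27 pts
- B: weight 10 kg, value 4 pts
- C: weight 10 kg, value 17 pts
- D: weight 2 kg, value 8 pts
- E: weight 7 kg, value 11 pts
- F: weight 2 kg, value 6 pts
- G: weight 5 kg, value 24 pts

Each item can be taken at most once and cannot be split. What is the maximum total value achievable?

This is a 0/1 knapsack; check combinations near the capacity.
- A+D+F: weight 6+2+2=10, value 27+8+6=41
- D+F+G: weight 2+2+5=9, value 8+6+24=38
- A+D: weight 6+2=8, value 27+8=35
Best: 41 pts.

41 pts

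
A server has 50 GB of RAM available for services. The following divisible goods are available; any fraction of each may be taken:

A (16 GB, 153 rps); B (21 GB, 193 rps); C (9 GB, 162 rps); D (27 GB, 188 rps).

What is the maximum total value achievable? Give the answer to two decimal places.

Take in order of value per unit:
- C (162/9 per unit): all 9 → value 162, running total 162.00
- A (153/16 per unit): all 16 → value 153, running total 315.00
- B (193/21 per unit): all 21 → value 193, running total 508.00
- D (188/27 per unit): 4 of 27 → value 4×188/27 = 27.8519, running total 535.85
Total 535.85.

535.85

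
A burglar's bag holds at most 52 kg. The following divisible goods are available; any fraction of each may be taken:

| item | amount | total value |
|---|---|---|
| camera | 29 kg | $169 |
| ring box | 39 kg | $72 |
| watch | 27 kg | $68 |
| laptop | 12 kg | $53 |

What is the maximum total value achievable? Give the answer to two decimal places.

249.70

Take in order of value per unit:
- camera (169/29 per unit): all 29 → value 169, running total 169.00
- laptop (53/12 per unit): all 12 → value 53, running total 222.00
- watch (68/27 per unit): 11 of 27 → value 11×68/27 = 27.7037, running total 249.70
Total 249.70.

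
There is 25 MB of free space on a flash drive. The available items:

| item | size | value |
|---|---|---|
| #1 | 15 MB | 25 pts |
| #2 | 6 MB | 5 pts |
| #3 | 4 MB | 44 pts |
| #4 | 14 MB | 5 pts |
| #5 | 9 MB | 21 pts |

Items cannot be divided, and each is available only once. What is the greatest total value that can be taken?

74 pts

Check high-value combinations within 25 MB:
- #1+#2+#3: size 15+6+4=25, value 25+5+44=74
- #2+#3+#5: size 6+4+9=19, value 5+44+21=70
- #1+#3: size 15+4=19, value 25+44=69
- #3+#5: size 4+9=13, value 44+21=65
- #2+#3+#4: size 6+4+14=24, value 5+44+5=54
Best: 74 pts.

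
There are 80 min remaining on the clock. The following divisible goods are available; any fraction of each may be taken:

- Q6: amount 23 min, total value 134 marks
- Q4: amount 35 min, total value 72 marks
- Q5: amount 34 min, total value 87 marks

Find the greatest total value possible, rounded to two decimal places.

Take in order of value per unit:
- Q6 (134/23 per unit): all 23 → value 134, running total 134.00
- Q5 (87/34 per unit): all 34 → value 87, running total 221.00
- Q4 (72/35 per unit): 23 of 35 → value 23×72/35 = 47.3143, running total 268.31
Total 268.31.

268.31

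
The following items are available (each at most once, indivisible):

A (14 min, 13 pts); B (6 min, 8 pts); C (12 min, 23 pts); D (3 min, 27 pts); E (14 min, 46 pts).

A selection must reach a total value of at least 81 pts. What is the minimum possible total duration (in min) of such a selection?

Subsets with value ≥ 81, sorted by total duration:
- B+D+E: duration 23, value 81
- C+D+E: duration 29, value 96
Minimum duration: 23 min.

23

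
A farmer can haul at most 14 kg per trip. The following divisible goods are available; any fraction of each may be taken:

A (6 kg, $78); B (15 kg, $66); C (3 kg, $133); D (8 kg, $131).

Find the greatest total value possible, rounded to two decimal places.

Take in order of value per unit:
- C (133/3 per unit): all 3 → value 133, running total 133.00
- D (131/8 per unit): all 8 → value 131, running total 264.00
- A (78/6 per unit): 3 of 6 → value 3×78/6 = 39.0000, running total 303.00
Total 303.00.

303.00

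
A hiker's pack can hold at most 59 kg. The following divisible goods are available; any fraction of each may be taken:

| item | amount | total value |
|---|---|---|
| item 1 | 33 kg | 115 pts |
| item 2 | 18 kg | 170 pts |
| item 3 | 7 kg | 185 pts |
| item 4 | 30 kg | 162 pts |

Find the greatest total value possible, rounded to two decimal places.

530.94

Take in order of value per unit:
- item 3 (185/7 per unit): all 7 → value 185, running total 185.00
- item 2 (170/18 per unit): all 18 → value 170, running total 355.00
- item 4 (162/30 per unit): all 30 → value 162, running total 517.00
- item 1 (115/33 per unit): 4 of 33 → value 4×115/33 = 13.9394, running total 530.94
Total 530.94.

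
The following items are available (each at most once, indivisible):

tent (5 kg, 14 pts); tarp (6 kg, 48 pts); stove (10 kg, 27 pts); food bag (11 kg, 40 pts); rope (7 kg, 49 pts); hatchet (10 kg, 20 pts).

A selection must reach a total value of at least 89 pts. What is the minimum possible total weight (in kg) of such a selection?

Subsets with value ≥ 89, sorted by total weight:
- tarp+rope: weight 13, value 97
- tent+tarp+rope: weight 18, value 111
- food bag+rope: weight 18, value 89
Minimum weight: 13 kg.

13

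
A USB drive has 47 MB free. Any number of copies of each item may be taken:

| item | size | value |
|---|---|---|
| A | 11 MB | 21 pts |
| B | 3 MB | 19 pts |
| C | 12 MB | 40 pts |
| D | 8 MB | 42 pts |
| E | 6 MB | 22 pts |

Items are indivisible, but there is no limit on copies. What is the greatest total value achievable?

Best value-per-unit is B at 19/3; filling with it alone gives 15×19 = 285.
Optimal mix: 13×B + 1×D → size 47, value 289.

289 pts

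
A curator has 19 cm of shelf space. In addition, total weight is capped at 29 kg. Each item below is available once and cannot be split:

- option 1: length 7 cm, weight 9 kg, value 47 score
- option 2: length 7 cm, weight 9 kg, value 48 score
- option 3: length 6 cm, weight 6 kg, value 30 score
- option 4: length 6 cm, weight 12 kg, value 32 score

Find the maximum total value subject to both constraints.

110 score

Feasible sets respecting both limits:
- option 2+option 3+option 4: length 19, weight 27, value 110
- option 1+option 3+option 4: length 19, weight 27, value 109
- option 1+option 2: length 14, weight 18, value 95
Best: 110 score.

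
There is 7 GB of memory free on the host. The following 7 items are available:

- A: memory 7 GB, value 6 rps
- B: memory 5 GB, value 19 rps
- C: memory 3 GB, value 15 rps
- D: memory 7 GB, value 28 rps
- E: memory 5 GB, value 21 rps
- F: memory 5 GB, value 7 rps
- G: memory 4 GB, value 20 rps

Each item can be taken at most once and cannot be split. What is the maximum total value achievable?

Check high-value combinations within 7 GB:
- C+G: memory 3+4=7, value 15+20=35
- D: memory 7, value 28
- E: memory 5, value 21
Best: 35 rps.

35 rps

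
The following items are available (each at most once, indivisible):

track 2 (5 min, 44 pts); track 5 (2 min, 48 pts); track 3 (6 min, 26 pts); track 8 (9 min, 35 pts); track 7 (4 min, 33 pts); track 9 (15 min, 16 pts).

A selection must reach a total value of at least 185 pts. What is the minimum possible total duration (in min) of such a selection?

26

Subsets with value ≥ 185, sorted by total duration:
- track 2+track 5+track 3+track 8+track 7: duration 26, value 186
- track 2+track 5+track 3+track 8+track 7+track 9: duration 41, value 202
Minimum duration: 26 min.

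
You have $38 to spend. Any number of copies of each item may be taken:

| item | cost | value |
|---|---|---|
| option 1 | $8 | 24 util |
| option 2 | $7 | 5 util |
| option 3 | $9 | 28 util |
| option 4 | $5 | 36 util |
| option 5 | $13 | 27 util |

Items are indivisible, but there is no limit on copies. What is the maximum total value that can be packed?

Best value-per-unit is option 4 at 36/5, and filling with it alone uses cost 7×5=35. No mix of the others beats 7×36 = 252.

252 util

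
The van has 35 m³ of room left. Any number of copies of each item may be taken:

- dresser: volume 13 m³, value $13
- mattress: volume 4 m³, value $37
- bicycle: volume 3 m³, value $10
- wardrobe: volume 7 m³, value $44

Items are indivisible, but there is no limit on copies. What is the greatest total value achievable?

$306

Best value-per-unit is mattress at 37/4; filling with it alone gives 8×37 = 296.
Optimal mix: 8×mattress + 1×bicycle → volume 35, value 306.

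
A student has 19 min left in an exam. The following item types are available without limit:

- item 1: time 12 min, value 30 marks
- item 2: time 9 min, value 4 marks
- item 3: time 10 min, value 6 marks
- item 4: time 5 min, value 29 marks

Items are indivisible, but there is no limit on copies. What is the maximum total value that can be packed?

87 marks

Best value-per-unit is item 4 at 29/5, and filling with it alone uses time 3×5=15. No mix of the others beats 3×29 = 87.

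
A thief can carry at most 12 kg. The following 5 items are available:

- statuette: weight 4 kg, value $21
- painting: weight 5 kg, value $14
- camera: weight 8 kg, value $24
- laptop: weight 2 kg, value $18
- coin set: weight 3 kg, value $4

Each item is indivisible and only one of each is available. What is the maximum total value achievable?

$53

Check high-value combinations within 12 kg:
- statuette+painting+laptop: weight 4+5+2=11, value 21+14+18=53
- statuette+camera: weight 4+8=12, value 21+24=45
- statuette+laptop+coin set: weight 4+2+3=9, value 21+18+4=43
- camera+laptop: weight 8+2=10, value 24+18=42
- statuette+laptop: weight 4+2=6, value 21+18=39
Best: $53.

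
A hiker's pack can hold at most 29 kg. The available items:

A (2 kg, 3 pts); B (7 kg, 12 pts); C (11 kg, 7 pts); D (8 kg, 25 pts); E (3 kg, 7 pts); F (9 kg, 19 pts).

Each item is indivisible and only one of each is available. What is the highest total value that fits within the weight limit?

66 pts

Check high-value combinations within 29 kg:
- A+B+D+E+F: weight 2+7+8+3+9=29, value 3+12+25+7+19=66
- B+D+E+F: weight 7+8+3+9=27, value 12+25+7+19=63
- A+B+D+F: weight 2+7+8+9=26, value 3+12+25+19=59
- B+D+F: weight 7+8+9=24, value 12+25+19=56
Best: 66 pts.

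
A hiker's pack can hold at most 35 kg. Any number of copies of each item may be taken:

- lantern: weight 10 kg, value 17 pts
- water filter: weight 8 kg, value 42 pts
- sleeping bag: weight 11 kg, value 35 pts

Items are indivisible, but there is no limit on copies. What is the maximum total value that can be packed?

Best value-per-unit is water filter at 42/8, and filling with it alone uses weight 4×8=32. No mix of the others beats 4×42 = 168.

168 pts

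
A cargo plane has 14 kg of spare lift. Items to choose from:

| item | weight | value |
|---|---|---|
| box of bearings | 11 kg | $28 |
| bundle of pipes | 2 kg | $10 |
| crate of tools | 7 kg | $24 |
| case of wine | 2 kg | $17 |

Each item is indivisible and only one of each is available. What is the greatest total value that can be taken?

$51

Check high-value combinations within 14 kg:
- bundle of pipes+crate of tools+case of wine: weight 2+7+2=11, value 10+24+17=51
- box of bearings+case of wine: weight 11+2=13, value 28+17=45
- crate of tools+case of wine: weight 7+2=9, value 24+17=41
Best: $51.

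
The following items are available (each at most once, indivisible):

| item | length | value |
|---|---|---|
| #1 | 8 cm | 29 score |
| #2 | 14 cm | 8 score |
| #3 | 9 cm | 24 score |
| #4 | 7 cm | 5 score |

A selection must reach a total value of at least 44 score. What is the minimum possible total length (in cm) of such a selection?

17

Subsets with value ≥ 44, sorted by total length:
- #1+#3: length 17, value 53
- #1+#3+#4: length 24, value 58
- #1+#2+#3: length 31, value 61
- #1+#2+#3+#4: length 38, value 66
Minimum length: 17 cm.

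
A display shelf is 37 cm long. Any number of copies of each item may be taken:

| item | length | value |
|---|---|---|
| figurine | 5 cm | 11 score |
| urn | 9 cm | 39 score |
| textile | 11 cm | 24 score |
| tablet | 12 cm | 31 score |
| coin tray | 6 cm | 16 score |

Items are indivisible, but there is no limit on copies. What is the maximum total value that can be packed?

156 score

Best value-per-unit is urn at 39/9, and filling with it alone uses length 4×9=36. No mix of the others beats 4×39 = 156.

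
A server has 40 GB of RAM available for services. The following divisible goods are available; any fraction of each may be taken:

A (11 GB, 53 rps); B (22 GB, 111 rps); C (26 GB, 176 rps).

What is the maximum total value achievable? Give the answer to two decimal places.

Take in order of value per unit:
- C (176/26 per unit): all 26 → value 176, running total 176.00
- B (111/22 per unit): 14 of 22 → value 14×111/22 = 70.6364, running total 246.64
Total 246.64.

246.64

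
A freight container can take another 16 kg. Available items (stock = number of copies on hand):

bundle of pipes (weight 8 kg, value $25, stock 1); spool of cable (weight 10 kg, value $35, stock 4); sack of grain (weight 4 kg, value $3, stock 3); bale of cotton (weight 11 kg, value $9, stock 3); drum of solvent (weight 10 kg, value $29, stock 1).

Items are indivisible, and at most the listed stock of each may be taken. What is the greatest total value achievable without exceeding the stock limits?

$38

Best selections within weight 16 and stock limits:
- 1×spool of cable + 1×sack of grain: weight 14, value 38
- 1×spool of cable: weight 10, value 35
- 1×sack of grain + 1×drum of solvent: weight 14, value 32
- 1×bundle of pipes + 2×sack of grain: weight 16, value 31
Best: $38.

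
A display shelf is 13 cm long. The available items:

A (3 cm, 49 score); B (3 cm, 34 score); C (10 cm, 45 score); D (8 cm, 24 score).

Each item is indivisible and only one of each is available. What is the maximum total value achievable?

Check high-value combinations within 13 cm:
- A+C: length 3+10=13, value 49+45=94
- A+B: length 3+3=6, value 49+34=83
- B+C: length 3+10=13, value 34+45=79
Best: 94 score.

94 score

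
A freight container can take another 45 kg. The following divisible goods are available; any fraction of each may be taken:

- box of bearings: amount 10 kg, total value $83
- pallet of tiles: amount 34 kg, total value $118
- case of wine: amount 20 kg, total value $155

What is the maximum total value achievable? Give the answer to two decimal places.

290.06

Take in order of value per unit:
- box of bearings (83/10 per unit): all 10 → value 83, running total 83.00
- case of wine (155/20 per unit): all 20 → value 155, running total 238.00
- pallet of tiles (118/34 per unit): 15 of 34 → value 15×118/34 = 52.0588, running total 290.06
Total 290.06.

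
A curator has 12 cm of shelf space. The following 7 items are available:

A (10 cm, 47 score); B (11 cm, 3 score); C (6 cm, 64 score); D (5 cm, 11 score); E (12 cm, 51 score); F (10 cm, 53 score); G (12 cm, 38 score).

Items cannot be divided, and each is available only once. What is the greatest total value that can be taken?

75 score

Check high-value combinations within 12 cm:
- C+D: length 6+5=11, value 64+11=75
- C: length 6, value 64
- F: length 10, value 53
Best: 75 score.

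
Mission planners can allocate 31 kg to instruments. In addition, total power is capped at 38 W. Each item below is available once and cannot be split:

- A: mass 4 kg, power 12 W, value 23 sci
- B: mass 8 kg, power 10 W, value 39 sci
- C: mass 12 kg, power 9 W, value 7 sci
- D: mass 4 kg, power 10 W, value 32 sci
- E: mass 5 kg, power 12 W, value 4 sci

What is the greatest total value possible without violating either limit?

Feasible sets respecting both limits:
- A+B+D: mass 16, power 32, value 94
- B+C+D: mass 24, power 29, value 78
- B+D+E: mass 17, power 32, value 75
- B+D: mass 12, power 20, value 71
Best: 94 sci.

94 sci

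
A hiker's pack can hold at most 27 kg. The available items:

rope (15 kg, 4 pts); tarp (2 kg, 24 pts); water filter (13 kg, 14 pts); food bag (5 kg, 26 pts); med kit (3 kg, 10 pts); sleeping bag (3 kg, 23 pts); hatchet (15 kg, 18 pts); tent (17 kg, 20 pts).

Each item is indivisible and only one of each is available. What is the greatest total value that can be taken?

This is a 0/1 knapsack; check combinations near the capacity.
- tarp+water filter+food bag+med kit+sleeping bag: weight 2+13+5+3+3=26, value 24+14+26+10+23=97
- tarp+food bag+sleeping bag+tent: weight 2+5+3+17=27, value 24+26+23+20=93
- tarp+food bag+sleeping bag+hatchet: weight 2+5+3+15=25, value 24+26+23+18=91
- tarp+water filter+food bag+sleeping bag: weight 2+13+5+3=23, value 24+14+26+23=87
Best: 97 pts.

97 pts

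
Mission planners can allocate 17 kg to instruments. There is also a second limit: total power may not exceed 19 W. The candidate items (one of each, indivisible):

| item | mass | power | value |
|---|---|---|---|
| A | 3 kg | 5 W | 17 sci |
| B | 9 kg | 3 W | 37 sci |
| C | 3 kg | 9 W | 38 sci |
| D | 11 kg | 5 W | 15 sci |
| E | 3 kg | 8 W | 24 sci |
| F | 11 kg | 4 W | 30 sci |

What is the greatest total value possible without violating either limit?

Feasible sets respecting both limits:
- A+B+C: mass 15, power 17, value 92
- A+C+F: mass 17, power 18, value 85
- A+B+E: mass 15, power 16, value 78
- B+C: mass 12, power 12, value 75
Best: 92 sci.

92 sci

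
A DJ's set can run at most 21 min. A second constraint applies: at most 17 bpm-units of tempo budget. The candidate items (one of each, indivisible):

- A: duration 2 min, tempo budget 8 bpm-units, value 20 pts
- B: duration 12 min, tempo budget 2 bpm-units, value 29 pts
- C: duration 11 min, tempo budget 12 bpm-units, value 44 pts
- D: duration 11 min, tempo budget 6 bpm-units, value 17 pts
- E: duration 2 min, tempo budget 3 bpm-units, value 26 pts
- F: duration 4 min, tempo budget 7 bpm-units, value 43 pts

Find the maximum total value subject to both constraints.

98 pts

Feasible sets respecting both limits:
- B+E+F: duration 18, tempo budget 12, value 98
- A+B+F: duration 18, tempo budget 17, value 92
- D+E+F: duration 17, tempo budget 16, value 86
- A+B+E: duration 16, tempo budget 13, value 75
Best: 98 pts.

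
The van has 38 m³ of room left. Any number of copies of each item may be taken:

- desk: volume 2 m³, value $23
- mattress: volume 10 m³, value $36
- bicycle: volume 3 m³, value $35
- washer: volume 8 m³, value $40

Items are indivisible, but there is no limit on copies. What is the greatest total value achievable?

$443

Best value-per-unit is bicycle at 35/3; filling with it alone gives 12×35 = 420.
Optimal mix: 1×desk + 12×bicycle → volume 38, value 443.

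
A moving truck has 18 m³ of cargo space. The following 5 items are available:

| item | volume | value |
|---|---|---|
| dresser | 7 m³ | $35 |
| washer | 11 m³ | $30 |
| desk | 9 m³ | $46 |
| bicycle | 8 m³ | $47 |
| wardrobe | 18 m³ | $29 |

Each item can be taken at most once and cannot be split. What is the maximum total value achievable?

Check high-value combinations within 18 m³:
- desk+bicycle: volume 9+8=17, value 46+47=93
- dresser+bicycle: volume 7+8=15, value 35+47=82
- dresser+desk: volume 7+9=16, value 35+46=81
- dresser+washer: volume 7+11=18, value 35+30=65
- bicycle: volume 8, value 47
Best: $93.

$93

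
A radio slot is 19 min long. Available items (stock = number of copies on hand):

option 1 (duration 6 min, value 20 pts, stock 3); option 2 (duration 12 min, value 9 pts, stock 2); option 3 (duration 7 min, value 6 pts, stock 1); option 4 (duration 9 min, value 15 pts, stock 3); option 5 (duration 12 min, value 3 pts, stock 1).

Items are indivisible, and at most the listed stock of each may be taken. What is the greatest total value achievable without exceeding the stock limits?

60 pts

Top feasible selections:
- 3×option 1: duration 18, value 60
- 2×option 1 + 1×option 3: duration 19, value 46
- 2×option 1: duration 12, value 40
Best: 60 pts.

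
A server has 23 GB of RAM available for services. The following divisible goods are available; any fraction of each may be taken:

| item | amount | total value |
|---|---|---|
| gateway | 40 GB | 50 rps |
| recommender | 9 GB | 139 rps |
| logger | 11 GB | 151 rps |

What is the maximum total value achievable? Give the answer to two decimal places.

Take in order of value per unit:
- recommender (139/9 per unit): all 9 → value 139, running total 139.00
- logger (151/11 per unit): all 11 → value 151, running total 290.00
- gateway (50/40 per unit): 3 of 40 → value 3×50/40 = 3.7500, running total 293.75
Total 293.75.

293.75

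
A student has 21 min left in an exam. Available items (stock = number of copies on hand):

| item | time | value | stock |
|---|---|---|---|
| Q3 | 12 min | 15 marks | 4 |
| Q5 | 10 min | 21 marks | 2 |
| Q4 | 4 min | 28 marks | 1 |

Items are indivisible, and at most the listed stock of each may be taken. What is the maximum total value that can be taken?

49 marks

Top feasible selections:
- 1×Q5 + 1×Q4: time 14, value 49
- 1×Q3 + 1×Q4: time 16, value 43
- 2×Q5: time 20, value 42
- 1×Q4: time 4, value 28
Best: 49 marks.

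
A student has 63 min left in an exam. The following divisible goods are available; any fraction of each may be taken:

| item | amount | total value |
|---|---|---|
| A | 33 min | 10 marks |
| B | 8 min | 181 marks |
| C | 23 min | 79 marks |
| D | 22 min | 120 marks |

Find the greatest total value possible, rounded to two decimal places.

Take in order of value per unit:
- B (181/8 per unit): all 8 → value 181, running total 181.00
- D (120/22 per unit): all 22 → value 120, running total 301.00
- C (79/23 per unit): all 23 → value 79, running total 380.00
- A (10/33 per unit): 10 of 33 → value 10×10/33 = 3.0303, running total 383.03
Total 383.03.

383.03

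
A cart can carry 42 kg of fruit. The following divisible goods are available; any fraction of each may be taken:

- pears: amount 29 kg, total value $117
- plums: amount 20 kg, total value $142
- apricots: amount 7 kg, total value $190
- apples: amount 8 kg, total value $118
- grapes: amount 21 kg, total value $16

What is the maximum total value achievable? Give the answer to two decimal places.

478.24

Take in order of value per unit:
- apricots (190/7 per unit): all 7 → value 190, running total 190.00
- apples (118/8 per unit): all 8 → value 118, running total 308.00
- plums (142/20 per unit): all 20 → value 142, running total 450.00
- pears (117/29 per unit): 7 of 29 → value 7×117/29 = 28.2414, running total 478.24
Total 478.24.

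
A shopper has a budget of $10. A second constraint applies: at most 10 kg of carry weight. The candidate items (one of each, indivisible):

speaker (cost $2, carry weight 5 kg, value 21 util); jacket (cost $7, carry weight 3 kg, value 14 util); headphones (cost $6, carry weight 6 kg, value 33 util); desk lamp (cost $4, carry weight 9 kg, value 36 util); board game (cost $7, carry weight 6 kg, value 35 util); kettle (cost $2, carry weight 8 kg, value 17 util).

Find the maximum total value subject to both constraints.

Feasible sets respecting both limits:
- desk lamp: cost 4, carry weight 9, value 36
- speaker+jacket: cost 9, carry weight 8, value 35
- board game: cost 7, carry weight 6, value 35
Best: 36 util.

36 util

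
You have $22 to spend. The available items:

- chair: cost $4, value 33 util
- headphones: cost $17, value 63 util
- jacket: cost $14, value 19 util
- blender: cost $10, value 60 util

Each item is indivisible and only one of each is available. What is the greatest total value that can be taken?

This is a 0/1 knapsack; check combinations near the capacity.
- chair+headphones: cost 4+17=21, value 33+63=96
- chair+blender: cost 4+10=14, value 33+60=93
- headphones: cost 17, value 63
- blender: cost 10, value 60
- chair+jacket: cost 4+14=18, value 33+19=52
Best: 96 util.

96 util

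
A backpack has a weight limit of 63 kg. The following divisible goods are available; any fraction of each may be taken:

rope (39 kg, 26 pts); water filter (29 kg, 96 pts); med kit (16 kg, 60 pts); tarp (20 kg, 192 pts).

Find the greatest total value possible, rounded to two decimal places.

Take in order of value per unit:
- tarp (192/20 per unit): all 20 → value 192, running total 192.00
- med kit (60/16 per unit): all 16 → value 60, running total 252.00
- water filter (96/29 per unit): 27 of 29 → value 27×96/29 = 89.3793, running total 341.38
Total 341.38.

341.38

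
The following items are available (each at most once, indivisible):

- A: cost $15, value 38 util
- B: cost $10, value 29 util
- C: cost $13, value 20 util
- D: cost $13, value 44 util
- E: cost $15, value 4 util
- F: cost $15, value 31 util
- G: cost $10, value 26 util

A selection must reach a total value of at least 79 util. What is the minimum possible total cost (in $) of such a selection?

Subsets with value ≥ 79, sorted by total cost:
- A+D: cost 28, value 82
- B+D+G: cost 33, value 99
- A+B+G: cost 35, value 93
- B+F+G: cost 35, value 86
Minimum cost: 28 $.

28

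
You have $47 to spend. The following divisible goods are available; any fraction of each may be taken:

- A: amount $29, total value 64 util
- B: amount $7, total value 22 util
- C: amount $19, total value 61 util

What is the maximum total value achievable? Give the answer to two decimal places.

129.34

Take in order of value per unit:
- C (61/19 per unit): all 19 → value 61, running total 61.00
- B (22/7 per unit): all 7 → value 22, running total 83.00
- A (64/29 per unit): 21 of 29 → value 21×64/29 = 46.3448, running total 129.34
Total 129.34.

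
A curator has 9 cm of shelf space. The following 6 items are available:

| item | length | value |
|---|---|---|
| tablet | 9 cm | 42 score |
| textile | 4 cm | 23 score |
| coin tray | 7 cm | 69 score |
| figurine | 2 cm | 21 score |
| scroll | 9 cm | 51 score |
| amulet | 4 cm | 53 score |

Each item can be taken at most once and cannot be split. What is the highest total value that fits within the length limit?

90 score

Check high-value combinations within 9 cm:
- coin tray+figurine: length 7+2=9, value 69+21=90
- textile+amulet: length 4+4=8, value 23+53=76
- figurine+amulet: length 2+4=6, value 21+53=74
- coin tray: length 7, value 69
- amulet: length 4, value 53
Best: 90 score.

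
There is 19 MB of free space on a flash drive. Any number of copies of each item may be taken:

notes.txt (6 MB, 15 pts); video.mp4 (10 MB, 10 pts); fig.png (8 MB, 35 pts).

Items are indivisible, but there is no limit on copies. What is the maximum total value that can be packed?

Best value-per-unit is fig.png at 35/8, and filling with it alone uses size 2×8=16. No mix of the others beats 2×35 = 70.

70 pts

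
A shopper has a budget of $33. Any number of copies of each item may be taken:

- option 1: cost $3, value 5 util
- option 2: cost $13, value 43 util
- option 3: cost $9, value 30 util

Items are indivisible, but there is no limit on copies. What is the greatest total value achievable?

103 util

Best value-per-unit is option 3 at 30/9; filling with it alone gives 3×30 = 90.
Optimal mix: 1×option 2 + 2×option 3 → cost 31, value 103.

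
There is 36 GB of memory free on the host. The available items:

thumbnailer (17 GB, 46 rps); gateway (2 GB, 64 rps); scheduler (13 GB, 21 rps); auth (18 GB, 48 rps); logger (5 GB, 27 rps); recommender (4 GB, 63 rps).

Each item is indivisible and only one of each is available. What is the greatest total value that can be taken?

Check high-value combinations within 36 GB:
- gateway+auth+logger+recommender: memory 2+18+5+4=29, value 64+48+27+63=202
- thumbnailer+gateway+logger+recommender: memory 17+2+5+4=28, value 46+64+27+63=200
- thumbnailer+gateway+scheduler+recommender: memory 17+2+13+4=36, value 46+64+21+63=194
- gateway+auth+recommender: memory 2+18+4=24, value 64+48+63=175
- gateway+scheduler+logger+recommender: memory 2+13+5+4=24, value 64+21+27+63=175
Best: 202 rps.

202 rps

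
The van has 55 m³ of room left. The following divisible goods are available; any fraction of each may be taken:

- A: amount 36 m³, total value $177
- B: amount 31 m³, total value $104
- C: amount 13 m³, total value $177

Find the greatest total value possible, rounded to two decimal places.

Take in order of value per unit:
- C (177/13 per unit): all 13 → value 177, running total 177.00
- A (177/36 per unit): all 36 → value 177, running total 354.00
- B (104/31 per unit): 6 of 31 → value 6×104/31 = 20.1290, running total 374.13
Total 374.13.

374.13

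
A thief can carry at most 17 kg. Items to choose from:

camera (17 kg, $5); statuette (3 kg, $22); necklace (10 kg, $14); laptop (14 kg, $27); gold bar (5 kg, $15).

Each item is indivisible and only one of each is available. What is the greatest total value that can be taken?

This is a 0/1 knapsack; check combinations near the capacity.
- statuette+laptop: weight 3+14=17, value 22+27=49
- statuette+gold bar: weight 3+5=8, value 22+15=37
- statuette+necklace: weight 3+10=13, value 22+14=36
- necklace+gold bar: weight 10+5=15, value 14+15=29
Best: $49.

$49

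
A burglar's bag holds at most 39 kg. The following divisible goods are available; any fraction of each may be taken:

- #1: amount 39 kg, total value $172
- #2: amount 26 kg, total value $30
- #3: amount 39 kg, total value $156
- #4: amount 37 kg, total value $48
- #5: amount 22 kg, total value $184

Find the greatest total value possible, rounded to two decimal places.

Take in order of value per unit:
- #5 (184/22 per unit): all 22 → value 184, running total 184.00
- #1 (172/39 per unit): 17 of 39 → value 17×172/39 = 74.9744, running total 258.97
Total 258.97.

258.97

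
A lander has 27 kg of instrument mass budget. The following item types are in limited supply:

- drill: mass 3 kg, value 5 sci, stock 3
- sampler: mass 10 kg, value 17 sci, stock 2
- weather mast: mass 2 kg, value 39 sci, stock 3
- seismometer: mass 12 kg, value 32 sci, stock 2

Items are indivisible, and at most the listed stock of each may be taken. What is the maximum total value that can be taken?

Top feasible selections:
- 3×drill + 3×weather mast + 1×seismometer: mass 27, value 164
- 2×drill + 3×weather mast + 1×seismometer: mass 24, value 159
Best: 164 sci.

164 sci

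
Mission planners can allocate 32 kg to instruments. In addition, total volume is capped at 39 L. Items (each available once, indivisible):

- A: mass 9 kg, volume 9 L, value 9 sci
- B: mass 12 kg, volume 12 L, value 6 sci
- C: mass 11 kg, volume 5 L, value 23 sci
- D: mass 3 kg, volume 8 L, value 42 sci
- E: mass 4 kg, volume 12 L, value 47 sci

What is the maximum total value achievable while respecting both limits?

Feasible sets respecting both limits:
- A+C+D+E: mass 27, volume 34, value 121
- B+C+D+E: mass 30, volume 37, value 118
- C+D+E: mass 18, volume 25, value 112
- A+D+E: mass 16, volume 29, value 98
Best: 121 sci.

121 sci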